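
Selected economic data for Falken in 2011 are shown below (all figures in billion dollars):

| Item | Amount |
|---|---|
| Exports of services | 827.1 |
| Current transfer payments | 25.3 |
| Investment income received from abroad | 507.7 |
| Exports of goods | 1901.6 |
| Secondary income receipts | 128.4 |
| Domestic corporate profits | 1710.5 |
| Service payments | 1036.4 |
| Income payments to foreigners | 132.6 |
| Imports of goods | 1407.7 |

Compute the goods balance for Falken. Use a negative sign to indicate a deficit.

493.9

Goods balance = 1901.6 - 1407.7 = 493.9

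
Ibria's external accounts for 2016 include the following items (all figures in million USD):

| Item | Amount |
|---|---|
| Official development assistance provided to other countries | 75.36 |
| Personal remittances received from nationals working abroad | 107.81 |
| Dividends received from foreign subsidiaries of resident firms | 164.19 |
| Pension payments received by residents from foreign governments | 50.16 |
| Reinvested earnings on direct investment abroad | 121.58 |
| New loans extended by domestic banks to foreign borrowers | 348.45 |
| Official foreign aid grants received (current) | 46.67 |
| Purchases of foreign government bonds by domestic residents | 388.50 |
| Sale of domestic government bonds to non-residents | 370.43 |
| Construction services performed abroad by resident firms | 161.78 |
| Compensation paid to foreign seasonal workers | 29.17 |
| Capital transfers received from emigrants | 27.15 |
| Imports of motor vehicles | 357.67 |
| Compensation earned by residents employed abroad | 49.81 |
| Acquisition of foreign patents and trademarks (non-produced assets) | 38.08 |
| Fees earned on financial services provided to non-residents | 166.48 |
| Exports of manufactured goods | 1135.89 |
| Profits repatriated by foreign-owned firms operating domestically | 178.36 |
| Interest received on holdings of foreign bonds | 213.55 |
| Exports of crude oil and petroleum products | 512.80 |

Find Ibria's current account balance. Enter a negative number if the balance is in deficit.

Goods: 1135.89 - 357.67 + 512.80 = 1291.02
Services: 166.48 + 161.78 = 328.26
Primary income: 213.55 + 164.19 - 29.17 + 49.81 + 121.58 - 178.36 = 341.60
Secondary income: 46.67 - 75.36 + 107.81 + 50.16 = 129.28
Current account = 1291.02 + 328.26 + 341.60 + 129.28 = 2090.16
(Excluded from the current account — financial account: new loans extended by domestic banks to foreign borrowers 348.45, purchases of foreign government bonds by domestic residents 388.50, sale of domestic government bonds to non-residents 370.43; capital account: capital transfers received from emigrants 27.15, acquisition of foreign patents and trademarks (non-produced assets) 38.08.)

2090.16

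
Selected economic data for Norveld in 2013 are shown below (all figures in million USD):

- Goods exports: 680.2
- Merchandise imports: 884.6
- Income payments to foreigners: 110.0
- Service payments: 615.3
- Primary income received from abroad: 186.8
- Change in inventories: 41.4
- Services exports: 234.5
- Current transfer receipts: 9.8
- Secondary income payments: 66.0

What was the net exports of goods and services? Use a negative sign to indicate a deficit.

Goods balance = 680.2 - 884.6 = -204.4
Services balance = 234.5 - 615.3 = -380.8
Trade balance (goods + services) = -204.4 + (-380.8) = -585.2

-585.2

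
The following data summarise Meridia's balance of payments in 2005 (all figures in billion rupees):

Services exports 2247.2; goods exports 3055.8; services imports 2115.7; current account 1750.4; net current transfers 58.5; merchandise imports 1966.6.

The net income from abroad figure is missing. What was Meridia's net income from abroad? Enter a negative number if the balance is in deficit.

Current account = goods balance + services balance + net primary income + net secondary income
Sum of the known components = 1279.2
Net income from abroad = CA - (known components) = 1750.4 - 1279.2 = 471.2

471.2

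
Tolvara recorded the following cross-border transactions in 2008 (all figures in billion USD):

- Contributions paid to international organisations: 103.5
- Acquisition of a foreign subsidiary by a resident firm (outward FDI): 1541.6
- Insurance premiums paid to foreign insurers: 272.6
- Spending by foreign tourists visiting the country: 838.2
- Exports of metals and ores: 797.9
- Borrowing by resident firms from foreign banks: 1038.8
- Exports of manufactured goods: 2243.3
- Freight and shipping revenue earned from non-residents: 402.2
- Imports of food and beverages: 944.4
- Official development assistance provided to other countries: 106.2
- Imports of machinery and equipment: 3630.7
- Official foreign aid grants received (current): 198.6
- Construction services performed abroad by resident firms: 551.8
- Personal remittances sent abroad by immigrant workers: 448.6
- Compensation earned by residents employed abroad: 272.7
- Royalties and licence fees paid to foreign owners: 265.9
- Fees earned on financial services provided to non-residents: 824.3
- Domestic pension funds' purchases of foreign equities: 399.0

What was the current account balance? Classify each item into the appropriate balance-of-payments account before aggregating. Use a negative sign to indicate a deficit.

Goods: -3630.7 + 2243.3 + 797.9 - 944.4 = -1533.9
Services: 824.3 + 402.2 + 838.2 - 265.9 - 272.6 + 551.8 = 2078.0
Primary income: 272.7
Secondary income: -106.2 - 103.5 - 448.6 + 198.6 = -459.7
Current account = (-1533.9) + 2078.0 + 272.7 + (-459.7) = 357.1
(Excluded from the current account — financial account: acquisition of a foreign subsidiary by a resident firm (outward FDI) 1541.6, borrowing by resident firms from foreign banks 1038.8, domestic pension funds' purchases of foreign equities 399.0.)

357.1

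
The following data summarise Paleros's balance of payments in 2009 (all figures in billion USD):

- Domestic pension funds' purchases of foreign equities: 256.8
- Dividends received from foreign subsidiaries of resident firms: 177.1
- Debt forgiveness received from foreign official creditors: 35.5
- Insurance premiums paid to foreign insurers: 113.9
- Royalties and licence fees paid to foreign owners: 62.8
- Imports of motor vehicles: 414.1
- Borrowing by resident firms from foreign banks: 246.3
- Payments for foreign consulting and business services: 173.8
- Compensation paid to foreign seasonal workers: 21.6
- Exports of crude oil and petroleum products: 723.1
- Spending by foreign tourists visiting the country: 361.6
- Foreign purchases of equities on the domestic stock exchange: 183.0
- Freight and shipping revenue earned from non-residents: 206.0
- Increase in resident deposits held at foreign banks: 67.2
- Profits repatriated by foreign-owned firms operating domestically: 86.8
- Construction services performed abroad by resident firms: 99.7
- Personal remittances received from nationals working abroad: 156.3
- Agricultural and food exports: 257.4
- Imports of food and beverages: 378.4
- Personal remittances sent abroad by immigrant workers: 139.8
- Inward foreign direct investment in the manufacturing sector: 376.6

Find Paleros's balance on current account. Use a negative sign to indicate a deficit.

Goods: 723.1 - 414.1 + 257.4 - 378.4 = 188.0
Services: -113.9 + 99.7 + 361.6 - 62.8 - 173.8 + 206.0 = 316.8
Primary income: -21.6 + 177.1 - 86.8 = 68.7
Secondary income: -139.8 + 156.3 = 16.5
Current account = 188.0 + 316.8 + 68.7 + 16.5 = 590.0
(Excluded from the current account — financial account: domestic pension funds' purchases of foreign equities 256.8, borrowing by resident firms from foreign banks 246.3, foreign purchases of equities on the domestic stock exchange 183.0, increase in resident deposits held at foreign banks 67.2, inward foreign direct investment in the manufacturing sector 376.6; capital account: debt forgiveness received from foreign official creditors 35.5.)

590.0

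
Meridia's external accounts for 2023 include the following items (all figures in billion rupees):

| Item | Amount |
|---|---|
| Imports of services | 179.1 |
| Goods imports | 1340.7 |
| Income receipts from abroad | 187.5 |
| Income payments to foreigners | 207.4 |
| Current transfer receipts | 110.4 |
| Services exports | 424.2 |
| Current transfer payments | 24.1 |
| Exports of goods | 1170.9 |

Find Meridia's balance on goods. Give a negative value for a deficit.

Goods balance = 1170.9 - 1340.7 = -169.8

-169.8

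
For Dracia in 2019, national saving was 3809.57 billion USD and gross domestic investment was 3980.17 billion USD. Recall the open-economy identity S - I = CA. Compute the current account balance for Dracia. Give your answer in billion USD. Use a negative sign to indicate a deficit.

CA = S - I = 3809.57 - 3980.17 = -170.60

-170.60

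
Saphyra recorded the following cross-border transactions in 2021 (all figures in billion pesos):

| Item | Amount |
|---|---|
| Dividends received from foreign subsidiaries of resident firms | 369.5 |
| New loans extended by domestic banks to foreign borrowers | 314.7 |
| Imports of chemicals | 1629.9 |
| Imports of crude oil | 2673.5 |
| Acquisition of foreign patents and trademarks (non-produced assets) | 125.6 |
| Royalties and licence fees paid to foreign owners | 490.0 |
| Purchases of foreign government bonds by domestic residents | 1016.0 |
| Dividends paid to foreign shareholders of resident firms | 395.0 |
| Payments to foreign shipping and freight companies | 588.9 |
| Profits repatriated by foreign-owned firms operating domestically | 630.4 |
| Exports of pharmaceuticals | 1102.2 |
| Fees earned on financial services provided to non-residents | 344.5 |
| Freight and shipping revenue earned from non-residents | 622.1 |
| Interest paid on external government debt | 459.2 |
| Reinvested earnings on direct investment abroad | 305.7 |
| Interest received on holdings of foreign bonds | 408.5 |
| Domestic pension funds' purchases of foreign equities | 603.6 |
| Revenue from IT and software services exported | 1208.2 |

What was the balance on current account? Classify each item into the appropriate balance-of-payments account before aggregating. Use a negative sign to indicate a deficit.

Goods: -1629.9 - 2673.5 + 1102.2 = -3201.2
Services: 344.5 - 588.9 + 1208.2 - 490.0 + 622.1 = 1095.9
Primary income: 305.7 - 459.2 + 408.5 - 395.0 + 369.5 - 630.4 = -400.9
Current account = (-3201.2) + 1095.9 + (-400.9) = -2506.2
(Excluded from the current account — financial account: new loans extended by domestic banks to foreign borrowers 314.7, purchases of foreign government bonds by domestic residents 1016.0, domestic pension funds' purchases of foreign equities 603.6; capital account: acquisition of foreign patents and trademarks (non-produced assets) 125.6.)

-2506.2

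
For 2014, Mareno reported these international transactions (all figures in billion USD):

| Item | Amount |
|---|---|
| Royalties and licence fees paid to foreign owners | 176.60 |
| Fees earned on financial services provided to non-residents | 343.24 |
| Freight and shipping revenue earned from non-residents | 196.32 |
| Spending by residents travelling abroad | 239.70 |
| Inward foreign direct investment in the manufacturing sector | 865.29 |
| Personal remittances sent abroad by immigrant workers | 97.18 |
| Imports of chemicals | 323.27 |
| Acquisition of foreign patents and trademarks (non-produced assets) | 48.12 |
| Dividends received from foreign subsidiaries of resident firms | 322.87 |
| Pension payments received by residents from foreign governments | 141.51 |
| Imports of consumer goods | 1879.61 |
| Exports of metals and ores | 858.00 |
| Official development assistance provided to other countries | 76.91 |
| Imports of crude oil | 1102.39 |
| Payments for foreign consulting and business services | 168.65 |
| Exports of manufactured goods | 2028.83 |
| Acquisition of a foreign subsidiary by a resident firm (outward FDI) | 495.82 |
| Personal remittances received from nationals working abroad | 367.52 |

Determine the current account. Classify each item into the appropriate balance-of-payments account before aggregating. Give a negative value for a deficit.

Goods: 858.00 + 2028.83 - 1102.39 - 323.27 - 1879.61 = -418.44
Services: 196.32 - 168.65 - 239.70 - 176.60 + 343.24 = -45.39
Primary income: 322.87
Secondary income: 367.52 - 97.18 - 76.91 + 141.51 = 334.94
Current account = (-418.44) + (-45.39) + 322.87 + 334.94 = 193.98
(Excluded from the current account — financial account: inward foreign direct investment in the manufacturing sector 865.29, acquisition of a foreign subsidiary by a resident firm (outward FDI) 495.82; capital account: acquisition of foreign patents and trademarks (non-produced assets) 48.12.)

193.98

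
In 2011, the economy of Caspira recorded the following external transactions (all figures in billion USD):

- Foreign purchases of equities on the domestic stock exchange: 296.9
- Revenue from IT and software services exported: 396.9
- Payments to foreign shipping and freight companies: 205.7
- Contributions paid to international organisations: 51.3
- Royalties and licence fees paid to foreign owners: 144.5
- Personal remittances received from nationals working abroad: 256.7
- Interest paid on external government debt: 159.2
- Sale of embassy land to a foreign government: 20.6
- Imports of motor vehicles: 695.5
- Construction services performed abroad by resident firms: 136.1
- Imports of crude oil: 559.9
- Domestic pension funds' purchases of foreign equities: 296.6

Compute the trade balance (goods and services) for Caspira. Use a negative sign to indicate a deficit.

Goods: -559.9 - 695.5 = -1255.4
Services: 136.1 - 205.7 + 396.9 - 144.5 = 182.8
Trade balance = -1255.4 + 182.8 = -1072.6
(Excluded from the trade balance — financial account: foreign purchases of equities on the domestic stock exchange 296.9, domestic pension funds' purchases of foreign equities 296.6; secondary income: contributions paid to international organisations 51.3, personal remittances received from nationals working abroad 256.7; primary income: interest paid on external government debt 159.2; capital account: sale of embassy land to a foreign government 20.6.)

-1072.6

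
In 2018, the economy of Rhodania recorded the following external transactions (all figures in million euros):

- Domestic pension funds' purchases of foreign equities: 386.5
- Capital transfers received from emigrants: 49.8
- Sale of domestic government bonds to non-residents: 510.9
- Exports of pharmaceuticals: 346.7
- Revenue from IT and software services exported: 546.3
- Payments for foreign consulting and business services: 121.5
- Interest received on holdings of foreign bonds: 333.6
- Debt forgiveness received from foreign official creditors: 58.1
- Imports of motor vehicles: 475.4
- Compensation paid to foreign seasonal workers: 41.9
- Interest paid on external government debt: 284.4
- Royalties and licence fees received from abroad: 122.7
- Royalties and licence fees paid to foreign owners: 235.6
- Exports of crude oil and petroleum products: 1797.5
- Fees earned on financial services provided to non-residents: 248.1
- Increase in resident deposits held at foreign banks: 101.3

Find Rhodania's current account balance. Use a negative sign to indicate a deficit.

Goods: 346.7 + 1797.5 - 475.4 = 1668.8
Services: -235.6 + 546.3 + 122.7 + 248.1 - 121.5 = 560.0
Primary income: -284.4 - 41.9 + 333.6 = 7.3
Current account = 1668.8 + 560.0 + 7.3 = 2236.1
(Excluded from the current account — financial account: domestic pension funds' purchases of foreign equities 386.5, sale of domestic government bonds to non-residents 510.9, increase in resident deposits held at foreign banks 101.3; capital account: capital transfers received from emigrants 49.8, debt forgiveness received from foreign official creditors 58.1.)

2236.1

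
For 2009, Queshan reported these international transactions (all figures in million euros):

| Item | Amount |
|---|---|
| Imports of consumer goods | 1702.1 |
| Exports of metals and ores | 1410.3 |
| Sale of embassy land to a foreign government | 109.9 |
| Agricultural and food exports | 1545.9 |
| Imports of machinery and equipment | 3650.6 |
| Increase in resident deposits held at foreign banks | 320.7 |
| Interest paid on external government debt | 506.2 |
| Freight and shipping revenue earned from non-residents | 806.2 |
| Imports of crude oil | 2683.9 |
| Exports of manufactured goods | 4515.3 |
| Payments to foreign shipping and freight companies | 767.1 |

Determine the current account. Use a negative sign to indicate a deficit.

-1032.2

Goods: 4515.3 + 1410.3 - 3650.6 + 1545.9 - 1702.1 - 2683.9 = -565.1
Services: 806.2 - 767.1 = 39.1
Primary income: -506.2
Current account = (-565.1) + 39.1 + (-506.2) = -1032.2
(Excluded from the current account — capital account: sale of embassy land to a foreign government 109.9; financial account: increase in resident deposits held at foreign banks 320.7.)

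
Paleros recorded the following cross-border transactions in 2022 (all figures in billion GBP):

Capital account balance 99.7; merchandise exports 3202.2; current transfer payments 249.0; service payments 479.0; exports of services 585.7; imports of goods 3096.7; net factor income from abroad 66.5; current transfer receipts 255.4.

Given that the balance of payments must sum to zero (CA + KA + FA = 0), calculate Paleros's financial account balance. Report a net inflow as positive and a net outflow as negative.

Goods balance = 3202.2 - 3096.7 = 105.5
Services balance = 585.7 - 479.0 = 106.7
Trade balance (goods + services) = 105.5 + 106.7 = 212.2
Net primary income = 66.5
Net secondary income = 255.4 - 249.0 = 6.4
Current account = 212.2 + 66.5 + 6.4 = 285.1
Financial account = -(285.1 + 99.7) = -384.8

-384.8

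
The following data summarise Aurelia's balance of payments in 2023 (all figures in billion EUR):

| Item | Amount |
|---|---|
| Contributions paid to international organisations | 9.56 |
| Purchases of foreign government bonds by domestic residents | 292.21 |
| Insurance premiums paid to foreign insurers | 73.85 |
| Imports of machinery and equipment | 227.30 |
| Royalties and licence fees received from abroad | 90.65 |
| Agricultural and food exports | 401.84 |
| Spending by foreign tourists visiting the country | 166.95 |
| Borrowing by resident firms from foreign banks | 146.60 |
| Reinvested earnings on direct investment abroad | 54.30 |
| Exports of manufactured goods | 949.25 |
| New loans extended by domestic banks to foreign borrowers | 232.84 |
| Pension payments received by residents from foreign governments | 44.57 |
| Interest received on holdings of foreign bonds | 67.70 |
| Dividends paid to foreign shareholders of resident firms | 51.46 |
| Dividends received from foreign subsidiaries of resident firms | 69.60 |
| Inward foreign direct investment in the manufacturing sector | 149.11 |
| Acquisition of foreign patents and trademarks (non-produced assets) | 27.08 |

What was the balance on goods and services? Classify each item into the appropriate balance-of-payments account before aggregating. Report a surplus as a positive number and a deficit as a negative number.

Goods: -227.30 + 949.25 + 401.84 = 1123.79
Services: 166.95 + 90.65 - 73.85 = 183.75
Trade balance = 1123.79 + 183.75 = 1307.54
(Excluded from the trade balance — secondary income: contributions paid to international organisations 9.56, pension payments received by residents from foreign governments 44.57; financial account: purchases of foreign government bonds by domestic residents 292.21, borrowing by resident firms from foreign banks 146.60, new loans extended by domestic banks to foreign borrowers 232.84, inward foreign direct investment in the manufacturing sector 149.11; primary income: reinvested earnings on direct investment abroad 54.30, interest received on holdings of foreign bonds 67.70, dividends paid to foreign shareholders of resident firms 51.46, dividends received from foreign subsidiaries of resident firms 69.60; capital account: acquisition of foreign patents and trademarks (non-produced assets) 27.08.)

1307.54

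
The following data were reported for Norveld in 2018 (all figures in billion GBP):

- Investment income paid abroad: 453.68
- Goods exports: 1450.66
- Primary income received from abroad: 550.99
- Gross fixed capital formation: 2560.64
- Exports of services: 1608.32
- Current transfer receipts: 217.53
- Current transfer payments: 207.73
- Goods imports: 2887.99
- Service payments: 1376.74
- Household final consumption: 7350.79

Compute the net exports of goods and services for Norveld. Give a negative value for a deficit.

Goods balance = 1450.66 - 2887.99 = -1437.33
Services balance = 1608.32 - 1376.74 = 231.58
Trade balance (goods + services) = -1437.33 + 231.58 = -1205.75

-1205.75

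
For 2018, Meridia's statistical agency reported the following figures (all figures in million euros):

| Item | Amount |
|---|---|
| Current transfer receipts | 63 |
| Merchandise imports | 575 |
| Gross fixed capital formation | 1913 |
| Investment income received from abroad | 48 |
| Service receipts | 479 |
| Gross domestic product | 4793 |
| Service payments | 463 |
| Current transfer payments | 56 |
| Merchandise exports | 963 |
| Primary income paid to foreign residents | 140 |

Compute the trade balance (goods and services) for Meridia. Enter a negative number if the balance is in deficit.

Goods balance = 963 - 575 = 388
Services balance = 479 - 463 = 16
Trade balance (goods + services) = 388 + 16 = 404

404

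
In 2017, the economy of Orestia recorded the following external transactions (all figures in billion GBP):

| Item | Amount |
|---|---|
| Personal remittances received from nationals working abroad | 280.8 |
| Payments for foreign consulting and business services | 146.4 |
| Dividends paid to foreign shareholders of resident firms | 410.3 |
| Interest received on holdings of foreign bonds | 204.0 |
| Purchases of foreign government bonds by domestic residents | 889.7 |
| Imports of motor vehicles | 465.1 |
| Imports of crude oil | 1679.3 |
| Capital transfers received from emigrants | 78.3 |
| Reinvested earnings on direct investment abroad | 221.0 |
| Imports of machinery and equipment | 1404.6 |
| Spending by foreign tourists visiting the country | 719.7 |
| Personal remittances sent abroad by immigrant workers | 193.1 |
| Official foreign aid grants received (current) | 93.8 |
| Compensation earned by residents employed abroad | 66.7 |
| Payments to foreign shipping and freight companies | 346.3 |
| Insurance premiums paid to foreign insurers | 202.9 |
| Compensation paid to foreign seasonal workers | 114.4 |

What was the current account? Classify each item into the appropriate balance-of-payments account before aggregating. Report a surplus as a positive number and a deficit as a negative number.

-3376.4

Goods: -1679.3 - 1404.6 - 465.1 = -3549.0
Services: -346.3 + 719.7 - 146.4 - 202.9 = 24.1
Primary income: 221.0 - 114.4 - 410.3 + 66.7 + 204.0 = -33.0
Secondary income: 280.8 + 93.8 - 193.1 = 181.5
Current account = (-3549.0) + 24.1 + (-33.0) + 181.5 = -3376.4
(Excluded from the current account — financial account: purchases of foreign government bonds by domestic residents 889.7; capital account: capital transfers received from emigrants 78.3.)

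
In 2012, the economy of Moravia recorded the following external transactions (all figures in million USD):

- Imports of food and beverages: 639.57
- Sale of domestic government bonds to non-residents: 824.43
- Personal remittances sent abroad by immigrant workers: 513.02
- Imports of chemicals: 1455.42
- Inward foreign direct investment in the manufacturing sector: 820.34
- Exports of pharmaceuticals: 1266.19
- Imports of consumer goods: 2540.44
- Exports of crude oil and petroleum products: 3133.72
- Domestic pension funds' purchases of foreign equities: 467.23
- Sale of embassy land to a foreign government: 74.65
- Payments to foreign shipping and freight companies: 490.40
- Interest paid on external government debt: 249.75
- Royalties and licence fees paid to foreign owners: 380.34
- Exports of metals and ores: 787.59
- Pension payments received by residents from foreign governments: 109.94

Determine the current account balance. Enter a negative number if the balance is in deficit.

-971.50

Goods: -2540.44 + 787.59 - 639.57 + 3133.72 - 1455.42 + 1266.19 = 552.07
Services: -490.40 - 380.34 = -870.74
Primary income: -249.75
Secondary income: -513.02 + 109.94 = -403.08
Current account = 552.07 + (-870.74) + (-249.75) + (-403.08) = -971.50
(Excluded from the current account — financial account: sale of domestic government bonds to non-residents 824.43, inward foreign direct investment in the manufacturing sector 820.34, domestic pension funds' purchases of foreign equities 467.23; capital account: sale of embassy land to a foreign government 74.65.)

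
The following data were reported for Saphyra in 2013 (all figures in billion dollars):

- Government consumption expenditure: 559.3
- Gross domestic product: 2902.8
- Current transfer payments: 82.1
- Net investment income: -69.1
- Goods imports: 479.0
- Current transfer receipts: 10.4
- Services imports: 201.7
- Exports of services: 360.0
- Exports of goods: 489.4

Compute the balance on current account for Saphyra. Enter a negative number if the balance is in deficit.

27.9

Goods balance = 489.4 - 479.0 = 10.4
Services balance = 360.0 - 201.7 = 158.3
Trade balance (goods + services) = 10.4 + 158.3 = 168.7
Net primary income = -69.1
Net secondary income = 10.4 - 82.1 = -71.7
Current account = 168.7 + (-69.1) + (-71.7) = 27.9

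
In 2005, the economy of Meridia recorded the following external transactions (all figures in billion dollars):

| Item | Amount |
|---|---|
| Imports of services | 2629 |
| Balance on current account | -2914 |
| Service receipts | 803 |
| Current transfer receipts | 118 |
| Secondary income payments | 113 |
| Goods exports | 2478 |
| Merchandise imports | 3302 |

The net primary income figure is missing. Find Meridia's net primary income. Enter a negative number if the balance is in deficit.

Current account = goods balance + services balance + net primary income + net secondary income
Sum of the known components = -2645
Net primary income = CA - (known components) = -2914 - (-2645) = -269

-269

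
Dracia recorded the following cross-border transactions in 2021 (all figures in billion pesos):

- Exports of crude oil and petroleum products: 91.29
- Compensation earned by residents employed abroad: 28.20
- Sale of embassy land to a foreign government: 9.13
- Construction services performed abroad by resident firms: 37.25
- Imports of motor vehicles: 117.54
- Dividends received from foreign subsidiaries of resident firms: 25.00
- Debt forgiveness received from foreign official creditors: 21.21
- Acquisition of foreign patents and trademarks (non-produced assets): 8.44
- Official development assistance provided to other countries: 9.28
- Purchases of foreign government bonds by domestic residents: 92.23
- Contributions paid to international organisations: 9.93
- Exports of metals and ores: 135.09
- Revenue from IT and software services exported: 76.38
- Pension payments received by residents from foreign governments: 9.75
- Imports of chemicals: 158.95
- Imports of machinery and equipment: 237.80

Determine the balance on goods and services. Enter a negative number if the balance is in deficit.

-174.28

Goods: -237.80 - 158.95 + 135.09 + 91.29 - 117.54 = -287.91
Services: 76.38 + 37.25 = 113.63
Trade balance = -287.91 + 113.63 = -174.28
(Excluded from the trade balance — primary income: compensation earned by residents employed abroad 28.20, dividends received from foreign subsidiaries of resident firms 25.00; capital account: sale of embassy land to a foreign government 9.13, debt forgiveness received from foreign official creditors 21.21, acquisition of foreign patents and trademarks (non-produced assets) 8.44; secondary income: official development assistance provided to other countries 9.28, contributions paid to international organisations 9.93, pension payments received by residents from foreign governments 9.75; financial account: purchases of foreign government bonds by domestic residents 92.23.)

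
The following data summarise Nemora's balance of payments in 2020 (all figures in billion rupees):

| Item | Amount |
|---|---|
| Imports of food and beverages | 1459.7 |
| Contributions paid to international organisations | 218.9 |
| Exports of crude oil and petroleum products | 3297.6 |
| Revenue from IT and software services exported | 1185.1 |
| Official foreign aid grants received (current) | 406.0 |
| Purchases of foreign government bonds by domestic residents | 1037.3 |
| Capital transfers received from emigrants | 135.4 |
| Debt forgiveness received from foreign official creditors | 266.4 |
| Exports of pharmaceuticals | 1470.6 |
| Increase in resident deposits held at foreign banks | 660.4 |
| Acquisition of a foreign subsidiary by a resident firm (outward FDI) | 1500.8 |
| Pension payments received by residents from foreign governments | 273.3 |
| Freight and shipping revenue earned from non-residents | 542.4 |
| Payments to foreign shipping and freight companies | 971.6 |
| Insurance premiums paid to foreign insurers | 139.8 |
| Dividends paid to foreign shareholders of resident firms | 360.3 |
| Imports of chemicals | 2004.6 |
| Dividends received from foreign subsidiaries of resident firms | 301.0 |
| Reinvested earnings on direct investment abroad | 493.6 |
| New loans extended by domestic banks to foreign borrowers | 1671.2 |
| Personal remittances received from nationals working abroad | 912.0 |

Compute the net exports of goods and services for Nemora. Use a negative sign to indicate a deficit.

Goods: -1459.7 + 1470.6 - 2004.6 + 3297.6 = 1303.9
Services: -139.8 + 1185.1 + 542.4 - 971.6 = 616.1
Trade balance = 1303.9 + 616.1 = 1920.0
(Excluded from the trade balance — secondary income: contributions paid to international organisations 218.9, official foreign aid grants received (current) 406.0, pension payments received by residents from foreign governments 273.3, personal remittances received from nationals working abroad 912.0; financial account: purchases of foreign government bonds by domestic residents 1037.3, increase in resident deposits held at foreign banks 660.4, acquisition of a foreign subsidiary by a resident firm (outward FDI) 1500.8, new loans extended by domestic banks to foreign borrowers 1671.2; capital account: capital transfers received from emigrants 135.4, debt forgiveness received from foreign official creditors 266.4; primary income: dividends paid to foreign shareholders of resident firms 360.3, dividends received from foreign subsidiaries of resident firms 301.0, reinvested earnings on direct investment abroad 493.6.)

1920.0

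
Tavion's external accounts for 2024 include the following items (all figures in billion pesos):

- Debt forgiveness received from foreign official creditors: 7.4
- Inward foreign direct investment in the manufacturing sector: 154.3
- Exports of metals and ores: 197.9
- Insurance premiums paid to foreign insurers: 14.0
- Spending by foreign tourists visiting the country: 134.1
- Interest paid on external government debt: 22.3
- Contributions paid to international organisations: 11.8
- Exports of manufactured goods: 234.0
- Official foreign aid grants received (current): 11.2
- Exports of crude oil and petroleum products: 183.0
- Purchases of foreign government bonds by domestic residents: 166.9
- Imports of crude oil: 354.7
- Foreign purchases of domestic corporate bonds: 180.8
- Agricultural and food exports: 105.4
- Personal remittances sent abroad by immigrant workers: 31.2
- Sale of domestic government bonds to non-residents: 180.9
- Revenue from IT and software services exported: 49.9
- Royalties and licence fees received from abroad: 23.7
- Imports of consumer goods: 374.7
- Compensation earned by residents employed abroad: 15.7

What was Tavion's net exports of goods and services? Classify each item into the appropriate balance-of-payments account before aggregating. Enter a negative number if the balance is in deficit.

184.6

Goods: 197.9 - 374.7 - 354.7 + 234.0 + 105.4 + 183.0 = -9.1
Services: 23.7 + 49.9 + 134.1 - 14.0 = 193.7
Trade balance = -9.1 + 193.7 = 184.6
(Excluded from the trade balance — capital account: debt forgiveness received from foreign official creditors 7.4; financial account: inward foreign direct investment in the manufacturing sector 154.3, purchases of foreign government bonds by domestic residents 166.9, foreign purchases of domestic corporate bonds 180.8, sale of domestic government bonds to non-residents 180.9; primary income: interest paid on external government debt 22.3, compensation earned by residents employed abroad 15.7; secondary income: contributions paid to international organisations 11.8, official foreign aid grants received (current) 11.2, personal remittances sent abroad by immigrant workers 31.2.)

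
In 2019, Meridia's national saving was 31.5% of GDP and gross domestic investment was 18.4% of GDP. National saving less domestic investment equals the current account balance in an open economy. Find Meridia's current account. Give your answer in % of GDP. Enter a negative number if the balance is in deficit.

13.1

S - I = CA (net lending to the rest of the world).
CA = S - I = 31.5 - 18.4 = 13.1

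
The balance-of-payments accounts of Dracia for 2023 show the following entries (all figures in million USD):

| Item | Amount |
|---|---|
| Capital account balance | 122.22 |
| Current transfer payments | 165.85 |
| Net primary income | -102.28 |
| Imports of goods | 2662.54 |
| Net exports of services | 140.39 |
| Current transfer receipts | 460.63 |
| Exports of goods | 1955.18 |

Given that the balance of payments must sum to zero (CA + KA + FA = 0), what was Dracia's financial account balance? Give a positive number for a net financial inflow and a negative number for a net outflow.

252.25

Goods balance = 1955.18 - 2662.54 = -707.36
Services balance = 140.39
Trade balance (goods + services) = -707.36 + 140.39 = -566.97
Net primary income = -102.28
Net secondary income = 460.63 - 165.85 = 294.78
Current account = -566.97 + (-102.28) + 294.78 = -374.47
Financial account = -(-374.47 + 122.22) = 252.25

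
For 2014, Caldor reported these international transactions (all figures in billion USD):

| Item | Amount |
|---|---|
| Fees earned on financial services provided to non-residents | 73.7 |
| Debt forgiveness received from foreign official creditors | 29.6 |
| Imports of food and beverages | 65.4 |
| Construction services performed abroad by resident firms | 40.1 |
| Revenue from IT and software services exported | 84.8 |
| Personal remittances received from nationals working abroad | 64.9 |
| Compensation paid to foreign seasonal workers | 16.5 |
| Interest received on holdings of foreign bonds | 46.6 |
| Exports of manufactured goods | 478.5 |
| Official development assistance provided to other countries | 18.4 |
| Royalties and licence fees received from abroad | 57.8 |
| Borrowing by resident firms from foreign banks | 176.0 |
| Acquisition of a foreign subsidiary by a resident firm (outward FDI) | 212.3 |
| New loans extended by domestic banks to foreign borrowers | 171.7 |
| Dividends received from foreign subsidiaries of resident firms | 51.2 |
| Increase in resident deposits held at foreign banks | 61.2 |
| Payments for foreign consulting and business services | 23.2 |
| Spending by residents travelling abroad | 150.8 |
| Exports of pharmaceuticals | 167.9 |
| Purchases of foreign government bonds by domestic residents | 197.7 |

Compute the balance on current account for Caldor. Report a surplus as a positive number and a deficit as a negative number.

791.2

Goods: 167.9 - 65.4 + 478.5 = 581.0
Services: -23.2 + 40.1 + 57.8 + 84.8 - 150.8 + 73.7 = 82.4
Primary income: 51.2 + 46.6 - 16.5 = 81.3
Secondary income: 64.9 - 18.4 = 46.5
Current account = 581.0 + 82.4 + 81.3 + 46.5 = 791.2
(Excluded from the current account — capital account: debt forgiveness received from foreign official creditors 29.6; financial account: borrowing by resident firms from foreign banks 176.0, acquisition of a foreign subsidiary by a resident firm (outward FDI) 212.3, new loans extended by domestic banks to foreign borrowers 171.7, increase in resident deposits held at foreign banks 61.2, purchases of foreign government bonds by domestic residents 197.7.)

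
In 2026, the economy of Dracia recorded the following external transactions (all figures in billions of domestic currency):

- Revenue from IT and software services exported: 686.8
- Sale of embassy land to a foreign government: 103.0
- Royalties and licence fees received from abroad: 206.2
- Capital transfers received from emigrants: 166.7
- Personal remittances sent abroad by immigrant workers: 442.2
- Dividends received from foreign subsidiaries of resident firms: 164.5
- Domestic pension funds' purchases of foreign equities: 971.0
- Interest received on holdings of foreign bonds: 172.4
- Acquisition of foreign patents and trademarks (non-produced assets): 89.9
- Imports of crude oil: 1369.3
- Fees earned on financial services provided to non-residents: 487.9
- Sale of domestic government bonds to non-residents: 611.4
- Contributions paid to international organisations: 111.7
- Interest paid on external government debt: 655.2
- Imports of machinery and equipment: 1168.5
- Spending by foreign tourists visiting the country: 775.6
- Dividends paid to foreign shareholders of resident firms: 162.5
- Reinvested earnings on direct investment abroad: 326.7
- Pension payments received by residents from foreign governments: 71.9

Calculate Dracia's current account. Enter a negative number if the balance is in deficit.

-1017.4

Goods: -1168.5 - 1369.3 = -2537.8
Services: 487.9 + 206.2 + 775.6 + 686.8 = 2156.5
Primary income: -655.2 + 164.5 + 326.7 - 162.5 + 172.4 = -154.1
Secondary income: 71.9 - 442.2 - 111.7 = -482.0
Current account = (-2537.8) + 2156.5 + (-154.1) + (-482.0) = -1017.4
(Excluded from the current account — capital account: sale of embassy land to a foreign government 103.0, capital transfers received from emigrants 166.7, acquisition of foreign patents and trademarks (non-produced assets) 89.9; financial account: domestic pension funds' purchases of foreign equities 971.0, sale of domestic government bonds to non-residents 611.4.)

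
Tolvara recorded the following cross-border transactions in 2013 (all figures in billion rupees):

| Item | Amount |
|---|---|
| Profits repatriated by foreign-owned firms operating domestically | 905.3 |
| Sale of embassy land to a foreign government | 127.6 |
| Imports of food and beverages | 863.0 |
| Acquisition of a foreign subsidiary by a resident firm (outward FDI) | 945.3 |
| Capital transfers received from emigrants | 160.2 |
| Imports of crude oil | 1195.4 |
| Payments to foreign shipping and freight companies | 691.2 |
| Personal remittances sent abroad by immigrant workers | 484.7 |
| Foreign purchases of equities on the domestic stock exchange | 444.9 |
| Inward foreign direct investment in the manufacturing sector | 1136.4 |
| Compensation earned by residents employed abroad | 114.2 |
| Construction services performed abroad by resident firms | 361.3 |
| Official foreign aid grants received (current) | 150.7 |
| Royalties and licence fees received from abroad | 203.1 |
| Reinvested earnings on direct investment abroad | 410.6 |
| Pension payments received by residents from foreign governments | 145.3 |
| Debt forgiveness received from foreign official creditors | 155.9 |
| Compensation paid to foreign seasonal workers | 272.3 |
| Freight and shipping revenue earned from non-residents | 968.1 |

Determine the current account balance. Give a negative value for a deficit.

-2058.6

Goods: -1195.4 - 863.0 = -2058.4
Services: 968.1 + 203.1 + 361.3 - 691.2 = 841.3
Primary income: 410.6 + 114.2 - 272.3 - 905.3 = -652.8
Secondary income: 145.3 - 484.7 + 150.7 = -188.7
Current account = (-2058.4) + 841.3 + (-652.8) + (-188.7) = -2058.6
(Excluded from the current account — capital account: sale of embassy land to a foreign government 127.6, capital transfers received from emigrants 160.2, debt forgiveness received from foreign official creditors 155.9; financial account: acquisition of a foreign subsidiary by a resident firm (outward FDI) 945.3, foreign purchases of equities on the domestic stock exchange 444.9, inward foreign direct investment in the manufacturing sector 1136.4.)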